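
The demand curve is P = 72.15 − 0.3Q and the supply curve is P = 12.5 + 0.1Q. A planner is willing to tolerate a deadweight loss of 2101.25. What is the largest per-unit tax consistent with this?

Competitive equilibrium: 72.15 − 0.3Q = 12.5 + 0.1Q → Q* = 149.125, P* = 27.4125.
A tax t gives ΔQ = t/0.4 and wedge t, so DWL = t²/0.8.
t²/0.8 = 2101.25 → t² = 1681 → t = 41.

41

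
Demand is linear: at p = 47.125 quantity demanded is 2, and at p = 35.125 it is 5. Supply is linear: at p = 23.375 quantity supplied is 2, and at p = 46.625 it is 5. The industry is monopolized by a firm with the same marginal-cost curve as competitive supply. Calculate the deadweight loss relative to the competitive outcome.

Demand slope = (35.125 − 47.125)/(5 − 2) = −4, so p = 55.125 − 4q.
Supply slope = (46.625 − 23.375)/(5 − 2) = 7.75, so p = 7.875 + 7.75q.
Competitive equilibrium: 55.125 − 4q = 7.875 + 7.75q → q* = 4.0213, p* = 39.0399.
Marginal revenue: MR = 55.125 − 8q. Set MR = MC: 55.125 − 8q = 7.875 + 7.75q → q_m = 3.
Price p_m = 55.125 − 4·3 = 43.125; MC(q_m) = 7.875 + 7.75·3 = 31.125.
Competitive q* = 4.0213, so Δq = 1.0213; wedge = 43.125 − 31.125 = 12.
Deadweight loss = ½ × 1.0213 × 12 = 6.13.

6.13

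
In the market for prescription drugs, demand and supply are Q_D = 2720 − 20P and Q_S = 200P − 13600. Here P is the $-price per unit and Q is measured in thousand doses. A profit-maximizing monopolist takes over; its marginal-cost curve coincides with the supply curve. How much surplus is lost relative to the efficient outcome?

$9532.06 thousand

In inverse form: demand P = 136 − 0.05Q, supply P = 68 + 0.005Q.
Competitive equilibrium: 136 − 0.05Q = 68 + 0.005Q → Q* = 1236.363636, P* = 74.181818.
Marginal revenue: MR = 136 − 0.1Q. Set MR = MC: 136 − 0.1Q = 68 + 0.005Q → Q_m = 647.619048.
Price P_m = 136 − 0.05·647.619048 = 103.619048; MC(Q_m) = 68 + 0.005·647.619048 = 71.238095.
Competitive Q* = 1236.363636, so ΔQ = 588.744588; wedge = 103.619048 − 71.238095 = 32.380953.
Deadweight loss = ½ × 588.744588 × 32.380953 = $9532.06 thousand.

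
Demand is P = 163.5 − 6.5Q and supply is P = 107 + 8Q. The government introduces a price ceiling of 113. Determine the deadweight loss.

Competitive equilibrium: 163.5 − 6.5Q = 107 + 8Q → Q* = 3.8966, P* = 138.1724.
At the ceiling P = 113, quantity supplied = (113 − 107)/8 = 0.75.
Willingness to pay at Q' = 0.75: 163.5 − 6.5·0.75 = 158.625.
ΔQ = 3.8966 − 0.75 = 3.1466; wedge = 158.625 − 113 = 45.625.
Deadweight loss = ½ × 3.1466 × 45.625 = 71.78.

71.78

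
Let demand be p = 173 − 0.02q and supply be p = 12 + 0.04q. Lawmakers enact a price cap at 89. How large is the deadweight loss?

17252.08

Competitive equilibrium: 173 − 0.02q = 12 + 0.04q → q* = 2683.3333, p* = 119.3333.
At the ceiling p = 89, quantity supplied = (89 − 12)/0.04 = 1925.
Willingness to pay at q' = 1925: 173 − 0.02·1925 = 134.5.
Δq = 2683.3333 − 1925 = 758.3333; wedge = 134.5 − 89 = 45.5.
DWL = ½ × 758.3333 × 45.5 = 17252.08.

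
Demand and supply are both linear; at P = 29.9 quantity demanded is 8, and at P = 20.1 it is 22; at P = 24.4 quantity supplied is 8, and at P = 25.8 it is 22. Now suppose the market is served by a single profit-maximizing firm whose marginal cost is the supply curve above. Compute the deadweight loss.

Demand slope = (20.1 − 29.9)/(22 − 8) = −0.7, so P = 35.5 − 0.7Q.
Supply slope = (25.8 − 24.4)/(22 − 8) = 0.1, so P = 23.6 + 0.1Q.
Competitive equilibrium: 35.5 − 0.7Q = 23.6 + 0.1Q → Q* = 14.875, P* = 25.0875.
Marginal revenue: MR = 35.5 − 1.4Q. Set MR = MC: 35.5 − 1.4Q = 23.6 + 0.1Q → Q_m = 7.93333.
Price P_m = 35.5 − 0.7·7.93333 = 29.94667; MC(Q_m) = 23.6 + 0.1·7.93333 = 24.39333.
Competitive Q* = 14.875, so ΔQ = 6.94167; wedge = 29.94667 − 24.39333 = 5.55334.
DWL = ½ × 6.94167 × 5.55334 = 19.27.

19.27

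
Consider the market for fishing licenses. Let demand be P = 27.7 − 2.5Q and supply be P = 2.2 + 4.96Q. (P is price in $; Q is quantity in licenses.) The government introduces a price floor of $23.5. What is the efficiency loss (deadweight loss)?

Competitive equilibrium: 27.7 − 2.5Q = 2.2 + 4.96Q → Q* = 3.4182, P* = 19.1544.
At the floor P = 23.5, quantity demanded = (27.7 − 23.5)/2.5 = 1.68.
Sellers' marginal cost at Q' = 1.68: 2.2 + 4.96·1.68 = 10.5328.
ΔQ = 3.4182 − 1.68 = 1.7382; wedge = 23.5 − 10.5328 = 12.9672.
Deadweight loss = ½ × 1.7382 × 12.9672 = $11.27.

$11.27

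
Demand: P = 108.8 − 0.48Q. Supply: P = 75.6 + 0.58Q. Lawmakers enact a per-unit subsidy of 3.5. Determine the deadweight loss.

5.78

Competitive equilibrium: 108.8 − 0.48Q = 75.6 + 0.58Q → Q* = 31.3208, P* = 93.766.
The subsidy lowers effective supply by 3.5: P = 72.1 + 0.58Q.
New quantity: 108.8 − 0.48Q = 72.1 + 0.58Q → Q' = 34.6226.
Overproduction ΔQ = 34.6226 − 31.3208 = 3.3018; wedge = subsidy = 3.5.
DWL = ½ × 3.3018 × 3.5 = 5.78.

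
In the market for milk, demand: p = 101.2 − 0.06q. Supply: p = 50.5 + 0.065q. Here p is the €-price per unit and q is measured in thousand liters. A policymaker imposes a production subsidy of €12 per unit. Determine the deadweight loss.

€576 thousand

Competitive equilibrium: 101.2 − 0.06q = 50.5 + 0.065q → q* = 405.6, p* = 76.864.
The subsidy lowers effective supply by 12: p = 38.5 + 0.065q.
New quantity: 101.2 − 0.06q = 38.5 + 0.065q → q' = 501.6.
Overproduction Δq = 501.6 − 405.6 = 96; wedge = subsidy = 12.
DWL = ½ × 96 × 12 = €576 thousand.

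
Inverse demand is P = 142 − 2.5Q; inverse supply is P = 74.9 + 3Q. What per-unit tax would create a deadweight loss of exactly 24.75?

Competitive equilibrium: 142 − 2.5Q = 74.9 + 3Q → Q* = 12.2, P* = 111.5.
A tax t gives ΔQ = t/5.5 and wedge t, so DWL = t²/11.
t²/11 = 24.75 → t² = 272.25 → t = 16.5.

16.5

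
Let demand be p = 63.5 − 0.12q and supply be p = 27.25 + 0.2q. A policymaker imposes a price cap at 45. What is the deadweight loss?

96.29

Competitive equilibrium: 63.5 − 0.12q = 27.25 + 0.2q → q* = 113.2813, p* = 49.9063.
At the ceiling p = 45, quantity supplied = (45 − 27.25)/0.2 = 88.75.
Willingness to pay at q' = 88.75: 63.5 − 0.12·88.75 = 52.85.
Δq = 113.2813 − 88.75 = 24.5313; wedge = 52.85 − 45 = 7.85.
DWL = ½ × 24.5313 × 7.85 = 96.29.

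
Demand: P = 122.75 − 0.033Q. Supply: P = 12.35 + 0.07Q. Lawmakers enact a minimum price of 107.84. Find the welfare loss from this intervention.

Competitive equilibrium: 122.75 − 0.033Q = 12.35 + 0.07Q → Q* = 1071.84466, P* = 87.37913.
At the floor P = 107.84, quantity demanded = (122.75 − 107.84)/0.033 = 451.81818.
Sellers' marginal cost at Q' = 451.81818: 12.35 + 0.07·451.81818 = 43.97727.
ΔQ = 1071.84466 − 451.81818 = 620.02648; wedge = 107.84 − 43.97727 = 63.86273.
DWL = ½ × 620.02648 × 63.86273 = 19798.29.

19798.29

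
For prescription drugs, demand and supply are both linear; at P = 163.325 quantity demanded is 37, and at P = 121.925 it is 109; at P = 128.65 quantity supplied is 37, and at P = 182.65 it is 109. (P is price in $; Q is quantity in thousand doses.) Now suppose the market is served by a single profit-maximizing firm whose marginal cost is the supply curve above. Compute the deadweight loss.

$242.12 thousand

Demand slope = (121.925 − 163.325)/(109 − 37) = −0.575, so P = 184.6 − 0.575Q.
Supply slope = (182.65 − 128.65)/(109 − 37) = 0.75, so P = 100.9 + 0.75Q.
Competitive equilibrium: 184.6 − 0.575Q = 100.9 + 0.75Q → Q* = 63.1698, P* = 148.2774.
Marginal revenue: MR = 184.6 − 1.15Q. Set MR = MC: 184.6 − 1.15Q = 100.9 + 0.75Q → Q_m = 44.0526.
Price P_m = 184.6 − 0.575·44.0526 = 159.2698; MC(Q_m) = 100.9 + 0.75·44.0526 = 133.9395.
Competitive Q* = 63.1698, so ΔQ = 19.1172; wedge = 159.2698 − 133.9395 = 25.3303.
The triangle = ½ × 19.1172 × 25.3303 = $242.12 thousand.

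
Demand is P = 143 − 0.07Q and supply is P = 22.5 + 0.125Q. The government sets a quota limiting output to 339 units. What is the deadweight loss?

7586.71

Competitive equilibrium: 143 − 0.07Q = 22.5 + 0.125Q → Q* = 617.9487, P* = 99.7436.
At Q = 339: demand price = 143 − 0.07·339 = 119.27; supply price = 22.5 + 0.125·339 = 64.875.
ΔQ = 617.9487 − 339 = 278.9487; wedge = 119.27 − 64.875 = 54.395.
Deadweight loss = ½ × 278.9487 × 54.395 = 7586.71.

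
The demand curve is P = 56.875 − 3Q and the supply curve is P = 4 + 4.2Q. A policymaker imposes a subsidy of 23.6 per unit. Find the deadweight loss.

38.68

Competitive equilibrium: 56.875 − 3Q = 4 + 4.2Q → Q* = 7.3438, P* = 34.8438.
The subsidy lowers effective supply by 23.6: P = 4.2Q − 19.6.
New quantity: 56.875 − 3Q = 4.2Q − 19.6 → Q' = 10.6215.
Overproduction ΔQ = 10.6215 − 7.3438 = 3.2777; wedge = subsidy = 23.6.
Deadweight loss = ½ × 3.2777 × 23.6 = 38.68.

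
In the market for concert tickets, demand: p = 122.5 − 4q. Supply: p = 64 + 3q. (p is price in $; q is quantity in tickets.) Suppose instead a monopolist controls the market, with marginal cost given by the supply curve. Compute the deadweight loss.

$32.32

Competitive equilibrium: 122.5 − 4q = 64 + 3q → q* = 8.3571, p* = 89.0714.
Marginal revenue: MR = 122.5 − 8q. Set MR = MC: 122.5 − 8q = 64 + 3q → q_m = 5.3182.
Price p_m = 122.5 − 4·5.3182 = 101.2272; MC(q_m) = 64 + 3·5.3182 = 79.9546.
Competitive q* = 8.3571, so Δq = 3.0389; wedge = 101.2272 − 79.9546 = 21.2726.
The triangle = ½ × 3.0389 × 21.2726 = $32.32.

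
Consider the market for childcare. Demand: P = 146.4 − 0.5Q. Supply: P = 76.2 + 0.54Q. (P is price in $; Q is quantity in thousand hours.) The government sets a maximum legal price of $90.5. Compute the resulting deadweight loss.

$874.91 thousand

Competitive equilibrium: 146.4 − 0.5Q = 76.2 + 0.54Q → Q* = 67.5, P* = 112.65.
At the ceiling P = 90.5, quantity supplied = (90.5 − 76.2)/0.54 = 26.4815.
Willingness to pay at Q' = 26.4815: 146.4 − 0.5·26.4815 = 133.1593.
ΔQ = 67.5 − 26.4815 = 41.0185; wedge = 133.1593 − 90.5 = 42.6593.
Deadweight loss = ½ × 41.0185 × 42.6593 = $874.91 thousand.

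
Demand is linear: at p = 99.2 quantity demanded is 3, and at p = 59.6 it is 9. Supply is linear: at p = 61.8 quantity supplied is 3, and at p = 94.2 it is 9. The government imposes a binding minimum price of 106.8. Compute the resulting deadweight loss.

109.30

Demand slope = (59.6 − 99.2)/(9 − 3) = −6.6, so p = 119 − 6.6q.
Supply slope = (94.2 − 61.8)/(9 − 3) = 5.4, so p = 45.6 + 5.4q.
Competitive equilibrium: 119 − 6.6q = 45.6 + 5.4q → q* = 6.1167, p* = 78.63.
At the floor p = 106.8, quantity demanded = (119 − 106.8)/6.6 = 1.8485.
Sellers' marginal cost at q' = 1.8485: 45.6 + 5.4·1.8485 = 55.5819.
Δq = 6.1167 − 1.8485 = 4.2682; wedge = 106.8 − 55.5819 = 51.2181.
DWL = ½ × 4.2682 × 51.2181 = 109.30.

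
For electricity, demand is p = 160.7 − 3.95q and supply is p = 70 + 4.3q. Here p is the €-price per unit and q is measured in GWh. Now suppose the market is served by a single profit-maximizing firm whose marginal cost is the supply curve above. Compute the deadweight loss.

Competitive equilibrium: 160.7 − 3.95q = 70 + 4.3q → q* = 10.9939, p* = 117.2739.
Marginal revenue: MR = 160.7 − 7.9q. Set MR = MC: 160.7 − 7.9q = 70 + 4.3q → q_m = 7.4344.
Price p_m = 160.7 − 3.95·7.4344 = 131.3341; MC(q_m) = 70 + 4.3·7.4344 = 101.9679.
Competitive q* = 10.9939, so Δq = 3.5595; wedge = 131.3341 − 101.9679 = 29.3662.
Welfare loss = ½ × 3.5595 × 29.3662 = €52.26.

€52.26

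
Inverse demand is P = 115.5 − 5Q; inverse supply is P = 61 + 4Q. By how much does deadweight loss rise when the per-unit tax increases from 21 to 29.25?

Competitive equilibrium: 115.5 − 5Q = 61 + 4Q → Q* = 6.0556, P* = 85.2222.
For a per-unit tax t: ΔQ = t/9, so DWL = ½·t·(t/9) = t²/18.
At t = 21: DWL = 24.5. At t = 29.25: DWL = 47.531.
Increase = 47.531 − 24.5 = 23.03.

23.03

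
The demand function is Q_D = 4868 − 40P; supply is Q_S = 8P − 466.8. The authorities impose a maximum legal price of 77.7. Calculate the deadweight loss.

5368.06

In inverse form: demand P = 121.7 − 0.025Q, supply P = 58.35 + 0.125Q.
Competitive equilibrium: 121.7 − 0.025Q = 58.35 + 0.125Q → Q* = 422.3333, P* = 111.1417.
At the ceiling P = 77.7, quantity supplied = (77.7 − 58.35)/0.125 = 154.8.
Willingness to pay at Q' = 154.8: 121.7 − 0.025·154.8 = 117.83.
ΔQ = 422.3333 − 154.8 = 267.5333; wedge = 117.83 − 77.7 = 40.13.
DWL = ½ × 267.5333 × 40.13 = 5368.06.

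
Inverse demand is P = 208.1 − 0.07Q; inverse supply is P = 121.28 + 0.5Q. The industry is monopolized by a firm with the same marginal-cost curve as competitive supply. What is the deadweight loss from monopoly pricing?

79.10

Competitive equilibrium: 208.1 − 0.07Q = 121.28 + 0.5Q → Q* = 152.3158, P* = 197.4379.
Marginal revenue: MR = 208.1 − 0.14Q. Set MR = MC: 208.1 − 0.14Q = 121.28 + 0.5Q → Q_m = 135.6563.
Price P_m = 208.1 − 0.07·135.6563 = 198.6041; MC(Q_m) = 121.28 + 0.5·135.6563 = 189.1082.
Competitive Q* = 152.3158, so ΔQ = 16.6595; wedge = 198.6041 − 189.1082 = 9.4959.
Welfare loss = ½ × 16.6595 × 9.4959 = 79.10.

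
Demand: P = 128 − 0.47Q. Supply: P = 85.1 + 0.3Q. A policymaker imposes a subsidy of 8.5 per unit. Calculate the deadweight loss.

46.92

Competitive equilibrium: 128 − 0.47Q = 85.1 + 0.3Q → Q* = 55.7143, P* = 101.8143.
The subsidy lowers effective supply by 8.5: P = 76.6 + 0.3Q.
New quantity: 128 − 0.47Q = 76.6 + 0.3Q → Q' = 66.7532.
Overproduction ΔQ = 66.7532 − 55.7143 = 11.0389; wedge = subsidy = 8.5.
The triangle = ½ × 11.0389 × 8.5 = 46.92.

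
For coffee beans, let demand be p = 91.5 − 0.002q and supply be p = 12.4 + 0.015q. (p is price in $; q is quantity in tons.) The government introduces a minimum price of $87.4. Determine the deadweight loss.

Competitive equilibrium: 91.5 − 0.002q = 12.4 + 0.015q → q* = 4652.9412, p* = 82.1941.
At the floor p = 87.4, quantity demanded = (91.5 − 87.4)/0.002 = 2050.
Sellers' marginal cost at q' = 2050: 12.4 + 0.015·2050 = 43.15.
Δq = 4652.9412 − 2050 = 2602.9412; wedge = 87.4 − 43.15 = 44.25.
DWL = ½ × 2602.9412 × 44.25 = $57590.07.

$57590.07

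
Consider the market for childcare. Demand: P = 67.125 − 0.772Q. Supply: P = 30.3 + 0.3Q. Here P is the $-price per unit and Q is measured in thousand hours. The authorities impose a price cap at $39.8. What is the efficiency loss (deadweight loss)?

Competitive equilibrium: 67.125 − 0.772Q = 30.3 + 0.3Q → Q* = 34.3517, P* = 40.6055.
At the ceiling P = 39.8, quantity supplied = (39.8 − 30.3)/0.3 = 31.6667.
Willingness to pay at Q' = 31.6667: 67.125 − 0.772·31.6667 = 42.6783.
ΔQ = 34.3517 − 31.6667 = 2.685; wedge = 42.6783 − 39.8 = 2.8783.
The triangle = ½ × 2.685 × 2.8783 = $3.86 thousand.

$3.86 thousand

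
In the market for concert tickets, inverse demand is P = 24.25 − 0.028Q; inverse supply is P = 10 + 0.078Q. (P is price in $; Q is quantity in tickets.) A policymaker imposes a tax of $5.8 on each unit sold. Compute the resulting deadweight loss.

Competitive equilibrium: 24.25 − 0.028Q = 10 + 0.078Q → Q* = 134.434, P* = 20.4858.
With the tax, the buyer price exceeds the seller price by 5.8: (24.25 − 0.028Q) − (10 + 0.078Q) = 5.8 → Q' = 79.717.
ΔQ = 134.434 − 79.717 = 54.717; the wedge equals the tax, 5.8.
DWL = ½ × 54.717 × 5.8 = $158.68.

$158.68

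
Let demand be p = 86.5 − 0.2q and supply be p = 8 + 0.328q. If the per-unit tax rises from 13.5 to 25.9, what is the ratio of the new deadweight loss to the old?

3.681

Competitive equilibrium: 86.5 − 0.2q = 8 + 0.328q → q* = 148.6742, p* = 56.7652.
For a per-unit tax t: Δq = t/0.528, so DWL = ½·t·(t/0.528) = t²/1.056.
At t = 13.5: DWL = 172.585. At t = 25.9: DWL = 635.237.
Ratio = (25.9/13.5)² = 3.681.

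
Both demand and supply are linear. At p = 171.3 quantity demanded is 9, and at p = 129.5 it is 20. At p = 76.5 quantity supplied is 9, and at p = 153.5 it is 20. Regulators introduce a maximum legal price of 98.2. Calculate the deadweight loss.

174.08

Demand slope = (129.5 − 171.3)/(20 − 9) = −3.8, so p = 205.5 − 3.8q.
Supply slope = (153.5 − 76.5)/(20 − 9) = 7, so p = 13.5 + 7q.
Competitive equilibrium: 205.5 − 3.8q = 13.5 + 7q → q* = 17.7778, p* = 137.9444.
At the ceiling p = 98.2, quantity supplied = (98.2 − 13.5)/7 = 12.1.
Willingness to pay at q' = 12.1: 205.5 − 3.8·12.1 = 159.52.
Δq = 17.7778 − 12.1 = 5.6778; wedge = 159.52 − 98.2 = 61.32.
DWL = ½ × 5.6778 × 61.32 = 174.08.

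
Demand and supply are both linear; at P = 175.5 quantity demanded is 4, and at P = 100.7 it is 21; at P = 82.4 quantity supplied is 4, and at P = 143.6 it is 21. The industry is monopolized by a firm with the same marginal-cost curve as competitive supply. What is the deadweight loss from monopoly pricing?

123.16

Demand slope = (100.7 − 175.5)/(21 − 4) = −4.4, so P = 193.1 − 4.4Q.
Supply slope = (143.6 − 82.4)/(21 − 4) = 3.6, so P = 68 + 3.6Q.
Competitive equilibrium: 193.1 − 4.4Q = 68 + 3.6Q → Q* = 15.6375, P* = 124.295.
Marginal revenue: MR = 193.1 − 8.8Q. Set MR = MC: 193.1 − 8.8Q = 68 + 3.6Q → Q_m = 10.0887.
Price P_m = 193.1 − 4.4·10.0887 = 148.7097; MC(Q_m) = 68 + 3.6·10.0887 = 104.3193.
Competitive Q* = 15.6375, so ΔQ = 5.5488; wedge = 148.7097 − 104.3193 = 44.3904.
DWL = ½ × 5.5488 × 44.3904 = 123.16.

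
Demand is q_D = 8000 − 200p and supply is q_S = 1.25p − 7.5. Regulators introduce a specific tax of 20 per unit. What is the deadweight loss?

248.45

In inverse form: demand p = 40 − 0.005q, supply p = 6 + 0.8q.
Competitive equilibrium: 40 − 0.005q = 6 + 0.8q → q* = 42.236, p* = 39.7888.
With the tax, the buyer price exceeds the seller price by 20: (40 − 0.005q) − (6 + 0.8q) = 20 → q' = 17.3913.
Δq = 42.236 − 17.3913 = 24.8447; the wedge equals the tax, 20.
The triangle = ½ × 24.8447 × 20 = 248.45.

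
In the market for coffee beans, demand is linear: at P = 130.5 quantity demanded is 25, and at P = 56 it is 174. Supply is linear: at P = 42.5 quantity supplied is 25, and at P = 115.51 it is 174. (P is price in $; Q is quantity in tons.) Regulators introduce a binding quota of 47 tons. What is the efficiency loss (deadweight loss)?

$2214.69

Demand slope = (56 − 130.5)/(174 − 25) = −0.5, so P = 143 − 0.5Q.
Supply slope = (115.51 − 42.5)/(174 − 25) = 0.49, so P = 30.25 + 0.49Q.
Competitive equilibrium: 143 − 0.5Q = 30.25 + 0.49Q → Q* = 113.8889, P* = 86.0556.
At Q = 47: demand price = 143 − 0.5·47 = 119.5; supply price = 30.25 + 0.49·47 = 53.28.
ΔQ = 113.8889 − 47 = 66.8889; wedge = 119.5 − 53.28 = 66.22.
Welfare loss = ½ × 66.8889 × 66.22 = $2214.69.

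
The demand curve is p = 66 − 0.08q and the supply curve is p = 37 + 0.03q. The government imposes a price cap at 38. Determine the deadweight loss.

2917.17

Competitive equilibrium: 66 − 0.08q = 37 + 0.03q → q* = 263.6364, p* = 44.9091.
At the ceiling p = 38, quantity supplied = (38 − 37)/0.03 = 33.3333.
Willingness to pay at q' = 33.3333: 66 − 0.08·33.3333 = 63.3333.
Δq = 263.6364 − 33.3333 = 230.3031; wedge = 63.3333 − 38 = 25.3333.
The triangle = ½ × 230.3031 × 25.3333 = 2917.17.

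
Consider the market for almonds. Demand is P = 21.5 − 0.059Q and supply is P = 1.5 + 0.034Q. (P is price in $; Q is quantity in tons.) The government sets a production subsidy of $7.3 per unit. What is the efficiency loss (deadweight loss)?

Competitive equilibrium: 21.5 − 0.059Q = 1.5 + 0.034Q → Q* = 215.0538, P* = 8.8118.
The subsidy lowers effective supply by 7.3: P = 0.034Q − 5.8.
New quantity: 21.5 − 0.059Q = 0.034Q − 5.8 → Q' = 293.5484.
Overproduction ΔQ = 293.5484 − 215.0538 = 78.4946; wedge = subsidy = 7.3.
The triangle = ½ × 78.4946 × 7.3 = $286.51.

$286.51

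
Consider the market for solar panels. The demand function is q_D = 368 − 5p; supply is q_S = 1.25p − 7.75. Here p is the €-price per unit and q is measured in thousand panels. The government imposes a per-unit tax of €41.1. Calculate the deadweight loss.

In inverse form: demand p = 73.6 − 0.2q, supply p = 6.2 + 0.8q.
Competitive equilibrium: 73.6 − 0.2q = 6.2 + 0.8q → q* = 67.4, p* = 60.12.
With the tax, the buyer price exceeds the seller price by 41.1: (73.6 − 0.2q) − (6.2 + 0.8q) = 41.1 → q' = 26.3.
Δq = 67.4 − 26.3 = 41.1; the wedge equals the tax, 41.1.
The triangle = ½ × 41.1 × 41.1 = €844.605 thousand.

€844.605 thousand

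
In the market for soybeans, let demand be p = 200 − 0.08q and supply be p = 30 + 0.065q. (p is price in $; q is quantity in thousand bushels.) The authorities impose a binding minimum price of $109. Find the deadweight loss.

Competitive equilibrium: 200 − 0.08q = 30 + 0.065q → q* = 1172.4138, p* = 106.2069.
At the floor p = 109, quantity demanded = (200 − 109)/0.08 = 1137.5.
Sellers' marginal cost at q' = 1137.5: 30 + 0.065·1137.5 = 103.9375.
Δq = 1172.4138 − 1137.5 = 34.9138; wedge = 109 − 103.9375 = 5.0625.
DWL = ½ × 34.9138 × 5.0625 = $88.38 thousand.

$88.38 thousand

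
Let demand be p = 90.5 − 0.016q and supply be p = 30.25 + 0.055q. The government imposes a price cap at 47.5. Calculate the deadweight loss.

Competitive equilibrium: 90.5 − 0.016q = 30.25 + 0.055q → q* = 848.59155, p* = 76.92254.
At the ceiling p = 47.5, quantity supplied = (47.5 − 30.25)/0.055 = 313.63636.
Willingness to pay at q' = 313.63636: 90.5 − 0.016·313.63636 = 85.48182.
Δq = 848.59155 − 313.63636 = 534.95519; wedge = 85.48182 − 47.5 = 37.98182.
Deadweight loss = ½ × 534.95519 × 37.98182 = 10159.29.

10159.29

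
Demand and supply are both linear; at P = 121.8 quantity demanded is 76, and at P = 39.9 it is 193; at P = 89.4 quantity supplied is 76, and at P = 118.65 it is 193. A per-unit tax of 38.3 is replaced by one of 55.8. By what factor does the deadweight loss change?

2.123

Demand slope = (39.9 − 121.8)/(193 − 76) = −0.7, so P = 175 − 0.7Q.
Supply slope = (118.65 − 89.4)/(193 − 76) = 0.25, so P = 70.4 + 0.25Q.
Competitive equilibrium: 175 − 0.7Q = 70.4 + 0.25Q → Q* = 110.1053, P* = 97.9263.
For a per-unit tax t: ΔQ = t/0.95, so DWL = ½·t·(t/0.95) = t²/1.9.
At t = 38.3: DWL = 772.047. At t = 55.8: DWL = 1638.758.
Ratio = (55.8/38.3)² = 2.123.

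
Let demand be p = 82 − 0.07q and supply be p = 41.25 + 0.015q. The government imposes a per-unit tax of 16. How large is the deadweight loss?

Competitive equilibrium: 82 − 0.07q = 41.25 + 0.015q → q* = 479.4118, p* = 48.4412.
With the tax, the buyer price exceeds the seller price by 16: (82 − 0.07q) − (41.25 + 0.015q) = 16 → q' = 291.1765.
Δq = 479.4118 − 291.1765 = 188.2353; the wedge equals the tax, 16.
The triangle = ½ × 188.2353 × 16 = 1505.88.

1505.88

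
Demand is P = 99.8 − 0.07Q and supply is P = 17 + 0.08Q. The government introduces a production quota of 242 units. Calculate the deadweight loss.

Competitive equilibrium: 99.8 − 0.07Q = 17 + 0.08Q → Q* = 552, P* = 61.16.
At Q = 242: demand price = 99.8 − 0.07·242 = 82.86; supply price = 17 + 0.08·242 = 36.36.
ΔQ = 552 − 242 = 310; wedge = 82.86 − 36.36 = 46.5.
DWL = ½ × 310 × 46.5 = 7207.50.

7207.50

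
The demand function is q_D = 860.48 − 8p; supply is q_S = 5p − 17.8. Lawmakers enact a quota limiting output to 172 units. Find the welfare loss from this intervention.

3559.40

In inverse form: demand p = 107.56 − 0.125q, supply p = 3.56 + 0.2q.
Competitive equilibrium: 107.56 − 0.125q = 3.56 + 0.2q → q* = 320, p* = 67.56.
At q = 172: demand price = 107.56 − 0.125·172 = 86.06; supply price = 3.56 + 0.2·172 = 37.96.
Δq = 320 − 172 = 148; wedge = 86.06 − 37.96 = 48.1.
Welfare loss = ½ × 148 × 48.1 = 3559.40.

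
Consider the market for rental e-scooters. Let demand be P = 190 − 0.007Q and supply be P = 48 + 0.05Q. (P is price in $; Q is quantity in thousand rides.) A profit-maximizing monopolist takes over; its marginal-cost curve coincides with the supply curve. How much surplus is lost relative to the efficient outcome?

$2115.96 thousand

Competitive equilibrium: 190 − 0.007Q = 48 + 0.05Q → Q* = 2491.22807, P* = 172.5614.
Marginal revenue: MR = 190 − 0.014Q. Set MR = MC: 190 − 0.014Q = 48 + 0.05Q → Q_m = 2218.75.
Price P_m = 190 − 0.007·2218.75 = 174.46875; MC(Q_m) = 48 + 0.05·2218.75 = 158.9375.
Competitive Q* = 2491.22807, so ΔQ = 272.47807; wedge = 174.46875 − 158.9375 = 15.53125.
Welfare loss = ½ × 272.47807 × 15.53125 = $2115.96 thousand.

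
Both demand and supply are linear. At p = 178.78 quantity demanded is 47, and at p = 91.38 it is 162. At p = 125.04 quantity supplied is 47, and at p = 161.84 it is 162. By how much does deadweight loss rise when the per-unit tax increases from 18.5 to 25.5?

Demand slope = (91.38 − 178.78)/(162 − 47) = −0.76, so p = 214.5 − 0.76q.
Supply slope = (161.84 − 125.04)/(162 − 47) = 0.32, so p = 110 + 0.32q.
Competitive equilibrium: 214.5 − 0.76q = 110 + 0.32q → q* = 96.7593, p* = 140.963.
For a per-unit tax t: Δq = t/1.08, so DWL = ½·t·(t/1.08) = t²/2.16.
At t = 18.5: DWL = 158.449. At t = 25.5: DWL = 301.042.
Increase = 301.042 − 158.449 = 142.59.

142.59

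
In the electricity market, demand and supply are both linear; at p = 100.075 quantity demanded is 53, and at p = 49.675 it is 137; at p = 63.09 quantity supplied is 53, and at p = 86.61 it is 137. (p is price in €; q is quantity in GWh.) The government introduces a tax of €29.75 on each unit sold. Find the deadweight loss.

Demand slope = (49.675 − 100.075)/(137 − 53) = −0.6, so p = 131.875 − 0.6q.
Supply slope = (86.61 − 63.09)/(137 − 53) = 0.28, so p = 48.25 + 0.28q.
Competitive equilibrium: 131.875 − 0.6q = 48.25 + 0.28q → q* = 95.0284, p* = 74.858.
With the tax, the buyer price exceeds the seller price by 29.75: (131.875 − 0.6q) − (48.25 + 0.28q) = 29.75 → q' = 61.2216.
Δq = 95.0284 − 61.2216 = 33.8068; the wedge equals the tax, 29.75.
Deadweight loss = ½ × 33.8068 × 29.75 = €502.88.

€502.88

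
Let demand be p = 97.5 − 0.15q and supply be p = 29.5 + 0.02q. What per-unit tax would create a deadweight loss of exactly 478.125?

Competitive equilibrium: 97.5 − 0.15q = 29.5 + 0.02q → q* = 400, p* = 37.5.
A tax t gives Δq = t/0.17 and wedge t, so DWL = t²/0.34.
t²/0.34 = 478.125 → t² = 162.5625 → t = 12.75.

12.75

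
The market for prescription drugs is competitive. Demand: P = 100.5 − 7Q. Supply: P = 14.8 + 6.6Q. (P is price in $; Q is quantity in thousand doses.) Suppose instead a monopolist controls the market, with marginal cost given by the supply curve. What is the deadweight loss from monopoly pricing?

$31.18 thousand

Competitive equilibrium: 100.5 − 7Q = 14.8 + 6.6Q → Q* = 6.3015, P* = 56.3897.
Marginal revenue: MR = 100.5 − 14Q. Set MR = MC: 100.5 − 14Q = 14.8 + 6.6Q → Q_m = 4.1602.
Price P_m = 100.5 − 7·4.1602 = 71.3786; MC(Q_m) = 14.8 + 6.6·4.1602 = 42.2573.
Competitive Q* = 6.3015, so ΔQ = 2.1413; wedge = 71.3786 − 42.2573 = 29.1213.
Deadweight loss = ½ × 2.1413 × 29.1213 = $31.18 thousand.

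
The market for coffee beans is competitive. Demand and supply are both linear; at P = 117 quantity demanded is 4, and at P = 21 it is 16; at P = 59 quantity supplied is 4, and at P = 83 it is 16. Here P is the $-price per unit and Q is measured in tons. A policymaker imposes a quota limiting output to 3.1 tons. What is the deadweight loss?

$224.45

Demand slope = (21 − 117)/(16 − 4) = −8, so P = 149 − 8Q.
Supply slope = (83 − 59)/(16 − 4) = 2, so P = 51 + 2Q.
Competitive equilibrium: 149 − 8Q = 51 + 2Q → Q* = 9.8, P* = 70.6.
At Q = 3.1: demand price = 149 − 8·3.1 = 124.2; supply price = 51 + 2·3.1 = 57.2.
ΔQ = 9.8 − 3.1 = 6.7; wedge = 124.2 − 57.2 = 67.
Deadweight loss = ½ × 6.7 × 67 = $224.45.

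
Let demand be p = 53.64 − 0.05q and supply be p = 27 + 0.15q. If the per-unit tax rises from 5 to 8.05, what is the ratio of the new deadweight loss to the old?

Competitive equilibrium: 53.64 − 0.05q = 27 + 0.15q → q* = 133.2, p* = 46.98.
For a per-unit tax t: Δq = t/0.2, so DWL = ½·t·(t/0.2) = t²/0.4.
At t = 5: DWL = 62.5. At t = 8.05: DWL = 162.006.
Ratio = (8.05/5)² = 2.5921.

2.5921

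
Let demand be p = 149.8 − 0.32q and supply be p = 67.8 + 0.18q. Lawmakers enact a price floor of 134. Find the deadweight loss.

Competitive equilibrium: 149.8 − 0.32q = 67.8 + 0.18q → q* = 164, p* = 97.32.
At the floor p = 134, quantity demanded = (149.8 − 134)/0.32 = 49.375.
Sellers' marginal cost at q' = 49.375: 67.8 + 0.18·49.375 = 76.6875.
Δq = 164 − 49.375 = 114.625; wedge = 134 − 76.6875 = 57.3125.
Deadweight loss = ½ × 114.625 × 57.3125 = 3284.72.

3284.72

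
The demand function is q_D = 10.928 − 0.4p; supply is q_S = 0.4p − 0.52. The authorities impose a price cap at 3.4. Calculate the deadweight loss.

47.61

In inverse form: demand p = 27.32 − 2.5q, supply p = 1.3 + 2.5q.
Competitive equilibrium: 27.32 − 2.5q = 1.3 + 2.5q → q* = 5.204, p* = 14.31.
At the ceiling p = 3.4, quantity supplied = (3.4 − 1.3)/2.5 = 0.84.
Willingness to pay at q' = 0.84: 27.32 − 2.5·0.84 = 25.22.
Δq = 5.204 − 0.84 = 4.364; wedge = 25.22 − 3.4 = 21.82.
The triangle = ½ × 4.364 × 21.82 = 47.61.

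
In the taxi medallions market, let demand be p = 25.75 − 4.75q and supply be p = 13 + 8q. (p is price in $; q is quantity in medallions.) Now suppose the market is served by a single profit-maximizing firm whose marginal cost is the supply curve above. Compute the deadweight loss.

Competitive equilibrium: 25.75 − 4.75q = 13 + 8q → q* = 1, p* = 21.
Marginal revenue: MR = 25.75 − 9.5q. Set MR = MC: 25.75 − 9.5q = 13 + 8q → q_m = 0.7286.
Price p_m = 25.75 − 4.75·0.7286 = 22.2892; MC(q_m) = 13 + 8·0.7286 = 18.8288.
Competitive q* = 1, so Δq = 0.2714; wedge = 22.2892 − 18.8288 = 3.4604.
DWL = ½ × 0.2714 × 3.4604 = $0.47.

$0.47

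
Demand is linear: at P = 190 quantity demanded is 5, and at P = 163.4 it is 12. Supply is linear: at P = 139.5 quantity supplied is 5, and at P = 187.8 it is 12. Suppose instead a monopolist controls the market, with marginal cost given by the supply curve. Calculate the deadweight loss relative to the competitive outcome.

Demand slope = (163.4 − 190)/(12 − 5) = −3.8, so P = 209 − 3.8Q.
Supply slope = (187.8 − 139.5)/(12 − 5) = 6.9, so P = 105 + 6.9Q.
Competitive equilibrium: 209 − 3.8Q = 105 + 6.9Q → Q* = 9.7196, P* = 172.0654.
Marginal revenue: MR = 209 − 7.6Q. Set MR = MC: 209 − 7.6Q = 105 + 6.9Q → Q_m = 7.1724.
Price P_m = 209 − 3.8·7.1724 = 181.7449; MC(Q_m) = 105 + 6.9·7.1724 = 154.4896.
Competitive Q* = 9.7196, so ΔQ = 2.5472; wedge = 181.7449 − 154.4896 = 27.2553.
Deadweight loss = ½ × 2.5472 × 27.2553 = 34.71.

34.71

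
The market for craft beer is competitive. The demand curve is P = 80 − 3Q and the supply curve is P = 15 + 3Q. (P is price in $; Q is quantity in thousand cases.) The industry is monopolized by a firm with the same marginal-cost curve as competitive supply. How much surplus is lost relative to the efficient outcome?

$39.12 thousand

Competitive equilibrium: 80 − 3Q = 15 + 3Q → Q* = 10.8333, P* = 47.5.
Marginal revenue: MR = 80 − 6Q. Set MR = MC: 80 − 6Q = 15 + 3Q → Q_m = 7.2222.
Price P_m = 80 − 3·7.2222 = 58.3334; MC(Q_m) = 15 + 3·7.2222 = 36.6666.
Competitive Q* = 10.8333, so ΔQ = 3.6111; wedge = 58.3334 − 36.6666 = 21.6668.
DWL = ½ × 3.6111 × 21.6668 = $39.12 thousand.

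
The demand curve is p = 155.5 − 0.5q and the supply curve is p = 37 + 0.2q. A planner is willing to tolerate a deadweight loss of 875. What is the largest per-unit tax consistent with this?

35

Competitive equilibrium: 155.5 − 0.5q = 37 + 0.2q → q* = 169.2857, p* = 70.8571.
A tax t gives Δq = t/0.7 and wedge t, so DWL = t²/1.4.
t²/1.4 = 875 → t² = 1225 → t = 35.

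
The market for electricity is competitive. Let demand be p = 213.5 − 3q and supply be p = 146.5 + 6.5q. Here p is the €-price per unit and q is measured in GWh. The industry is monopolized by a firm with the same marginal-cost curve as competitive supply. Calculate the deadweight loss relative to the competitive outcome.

Competitive equilibrium: 213.5 − 3q = 146.5 + 6.5q → q* = 7.0526, p* = 192.3421.
Marginal revenue: MR = 213.5 − 6q. Set MR = MC: 213.5 − 6q = 146.5 + 6.5q → q_m = 5.36.
Price p_m = 213.5 − 3·5.36 = 197.42; MC(q_m) = 146.5 + 6.5·5.36 = 181.34.
Competitive q* = 7.0526, so Δq = 1.6926; wedge = 197.42 − 181.34 = 16.08.
Welfare loss = ½ × 1.6926 × 16.08 = €13.61.

€13.61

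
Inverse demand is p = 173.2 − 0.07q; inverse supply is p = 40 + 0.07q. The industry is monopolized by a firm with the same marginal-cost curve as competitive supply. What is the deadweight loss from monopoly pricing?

Competitive equilibrium: 173.2 − 0.07q = 40 + 0.07q → q* = 951.4286, p* = 106.6.
Marginal revenue: MR = 173.2 − 0.14q. Set MR = MC: 173.2 − 0.14q = 40 + 0.07q → q_m = 634.2857.
Price p_m = 173.2 − 0.07·634.2857 = 128.8; MC(q_m) = 40 + 0.07·634.2857 = 84.4.
Competitive q* = 951.4286, so Δq = 317.1429; wedge = 128.8 − 84.4 = 44.4.
DWL = ½ × 317.1429 × 44.4 = 7040.57.

7040.57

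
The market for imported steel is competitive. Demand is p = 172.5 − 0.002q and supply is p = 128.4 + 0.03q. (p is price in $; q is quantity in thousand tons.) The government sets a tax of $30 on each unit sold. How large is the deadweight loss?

Competitive equilibrium: 172.5 − 0.002q = 128.4 + 0.03q → q* = 1378.125, p* = 169.7438.
With the tax, the buyer price exceeds the seller price by 30: (172.5 − 0.002q) − (128.4 + 0.03q) = 30 → q' = 440.625.
Δq = 1378.125 − 440.625 = 937.5; the wedge equals the tax, 30.
The triangle = ½ × 937.5 × 30 = $14062.50 thousand.

$14062.50 thousand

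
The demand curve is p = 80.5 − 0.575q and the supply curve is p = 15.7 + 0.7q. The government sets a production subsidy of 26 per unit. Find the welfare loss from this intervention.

Competitive equilibrium: 80.5 − 0.575q = 15.7 + 0.7q → q* = 50.8235, p* = 51.2765.
The subsidy lowers effective supply by 26: p = 0.7q − 10.3.
New quantity: 80.5 − 0.575q = 0.7q − 10.3 → q' = 71.2157.
Overproduction Δq = 71.2157 − 50.8235 = 20.3922; wedge = subsidy = 26.
DWL = ½ × 20.3922 × 26 = 265.10.

265.10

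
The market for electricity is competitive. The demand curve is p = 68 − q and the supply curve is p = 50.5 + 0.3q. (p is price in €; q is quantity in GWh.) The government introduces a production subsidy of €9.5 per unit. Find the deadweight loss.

Competitive equilibrium: 68 − q = 50.5 + 0.3q → q* = 13.4615, p* = 54.5385.
The subsidy lowers effective supply by 9.5: p = 41 + 0.3q.
New quantity: 68 − q = 41 + 0.3q → q' = 20.7692.
Overproduction Δq = 20.7692 − 13.4615 = 7.3077; wedge = subsidy = 9.5.
Deadweight loss = ½ × 7.3077 × 9.5 = €34.71.

€34.71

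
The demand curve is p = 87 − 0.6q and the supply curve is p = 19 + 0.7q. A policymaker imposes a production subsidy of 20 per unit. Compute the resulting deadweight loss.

153.85

Competitive equilibrium: 87 − 0.6q = 19 + 0.7q → q* = 52.3077, p* = 55.6154.
The subsidy lowers effective supply by 20: p = 0.7q − 1.
New quantity: 87 − 0.6q = 0.7q − 1 → q' = 67.6923.
Overproduction Δq = 67.6923 − 52.3077 = 15.3846; wedge = subsidy = 20.
Deadweight loss = ½ × 15.3846 × 20 = 153.85.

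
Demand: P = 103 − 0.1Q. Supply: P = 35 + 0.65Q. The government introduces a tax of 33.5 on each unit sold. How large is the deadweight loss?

748.17

Competitive equilibrium: 103 − 0.1Q = 35 + 0.65Q → Q* = 90.6667, P* = 93.9333.
With the tax, the buyer price exceeds the seller price by 33.5: (103 − 0.1Q) − (35 + 0.65Q) = 33.5 → Q' = 46.
ΔQ = 90.6667 − 46 = 44.6667; the wedge equals the tax, 33.5.
Welfare loss = ½ × 44.6667 × 33.5 = 748.17.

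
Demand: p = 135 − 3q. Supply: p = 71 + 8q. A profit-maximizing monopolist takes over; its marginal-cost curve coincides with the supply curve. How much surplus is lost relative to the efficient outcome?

8.55

Competitive equilibrium: 135 − 3q = 71 + 8q → q* = 5.8182, p* = 117.5455.
Marginal revenue: MR = 135 − 6q. Set MR = MC: 135 − 6q = 71 + 8q → q_m = 4.5714.
Price p_m = 135 − 3·4.5714 = 121.2858; MC(q_m) = 71 + 8·4.5714 = 107.5712.
Competitive q* = 5.8182, so Δq = 1.2468; wedge = 121.2858 − 107.5712 = 13.7146.
DWL = ½ × 1.2468 × 13.7146 = 8.55.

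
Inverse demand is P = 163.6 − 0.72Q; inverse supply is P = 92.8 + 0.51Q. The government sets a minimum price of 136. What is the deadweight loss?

227.37

Competitive equilibrium: 163.6 − 0.72Q = 92.8 + 0.51Q → Q* = 57.561, P* = 122.1561.
At the floor P = 136, quantity demanded = (163.6 − 136)/0.72 = 38.3333.
Sellers' marginal cost at Q' = 38.3333: 92.8 + 0.51·38.3333 = 112.35.
ΔQ = 57.561 − 38.3333 = 19.2277; wedge = 136 − 112.35 = 23.65.
Deadweight loss = ½ × 19.2277 × 23.65 = 227.37.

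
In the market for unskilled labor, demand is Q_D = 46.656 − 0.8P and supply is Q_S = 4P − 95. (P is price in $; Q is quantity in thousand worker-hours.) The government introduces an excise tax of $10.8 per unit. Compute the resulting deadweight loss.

$38.88 thousand

In inverse form: demand P = 58.32 − 1.25Q, supply P = 23.75 + 0.25Q.
Competitive equilibrium: 58.32 − 1.25Q = 23.75 + 0.25Q → Q* = 23.0467, P* = 29.5117.
With the tax, the buyer price exceeds the seller price by 10.8: (58.32 − 1.25Q) − (23.75 + 0.25Q) = 10.8 → Q' = 15.8467.
ΔQ = 23.0467 − 15.8467 = 7.2; the wedge equals the tax, 10.8.
Welfare loss = ½ × 7.2 × 10.8 = $38.88 thousand.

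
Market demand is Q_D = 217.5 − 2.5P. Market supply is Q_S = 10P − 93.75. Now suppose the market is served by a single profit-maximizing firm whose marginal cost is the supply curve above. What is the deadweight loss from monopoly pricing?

In inverse form: demand P = 87 − 0.4Q, supply P = 9.375 + 0.1Q.
Competitive equilibrium: 87 − 0.4Q = 9.375 + 0.1Q → Q* = 155.25, P* = 24.9.
Marginal revenue: MR = 87 − 0.8Q. Set MR = MC: 87 − 0.8Q = 9.375 + 0.1Q → Q_m = 86.25.
Price P_m = 87 − 0.4·86.25 = 52.5; MC(Q_m) = 9.375 + 0.1·86.25 = 18.
Competitive Q* = 155.25, so ΔQ = 69; wedge = 52.5 − 18 = 34.5.
The triangle = ½ × 69 × 34.5 = 1190.25.

1190.25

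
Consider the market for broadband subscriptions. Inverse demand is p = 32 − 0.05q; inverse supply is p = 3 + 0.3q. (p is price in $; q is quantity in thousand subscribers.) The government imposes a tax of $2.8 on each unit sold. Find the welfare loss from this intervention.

Competitive equilibrium: 32 − 0.05q = 3 + 0.3q → q* = 82.8571, p* = 27.8571.
With the tax, the buyer price exceeds the seller price by 2.8: (32 − 0.05q) − (3 + 0.3q) = 2.8 → q' = 74.8571.
Δq = 82.8571 − 74.8571 = 8; the wedge equals the tax, 2.8.
DWL = ½ × 8 × 2.8 = $11.20 thousand.

$11.20 thousand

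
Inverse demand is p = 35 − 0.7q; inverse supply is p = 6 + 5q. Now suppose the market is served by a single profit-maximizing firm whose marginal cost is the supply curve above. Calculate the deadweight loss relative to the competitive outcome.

0.88

Competitive equilibrium: 35 − 0.7q = 6 + 5q → q* = 5.0877, p* = 31.4386.
Marginal revenue: MR = 35 − 1.4q. Set MR = MC: 35 − 1.4q = 6 + 5q → q_m = 4.5313.
Price p_m = 35 − 0.7·4.5313 = 31.8281; MC(q_m) = 6 + 5·4.5313 = 28.6565.
Competitive q* = 5.0877, so Δq = 0.5564; wedge = 31.8281 − 28.6565 = 3.1716.
Welfare loss = ½ × 0.5564 × 3.1716 = 0.88.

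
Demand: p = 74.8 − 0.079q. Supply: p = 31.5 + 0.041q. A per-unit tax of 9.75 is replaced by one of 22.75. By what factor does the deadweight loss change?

5.444

Competitive equilibrium: 74.8 − 0.079q = 31.5 + 0.041q → q* = 360.8333, p* = 46.2942.
For a per-unit tax t: Δq = t/0.12, so DWL = ½·t·(t/0.12) = t²/0.24.
At t = 9.75: DWL = 396.094. At t = 22.75: DWL = 2156.510.
Ratio = (22.75/9.75)² = 5.444.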